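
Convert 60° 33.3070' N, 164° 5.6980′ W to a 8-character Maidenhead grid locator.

Shift to the Maidenhead origin (180°W, 90°S): lon 15.90503, lat 150.55512.
Field (20°×10°, letters A–R): lon ⌊15.90503/20⌋ = 0 → A; lat ⌊150.55512/10⌋ = 15 → P.
Square (2°×1°, digits 0–9): lon ⌊15.90503/2⌋ = 7; lat ⌊0.55512/1⌋ = 0.
Subsquare (5′×2.5′, letters a–x): lon ⌊1.90503/0.0833333⌋ = 22 → w; lat ⌊0.55512/0.0416667⌋ = 13 → n.
Extended square (30″×15″, digits 0–9): lon ⌊0.07170/0.00833333⌋ = 8; lat ⌊0.01345/0.00416667⌋ = 3.

AP70wn83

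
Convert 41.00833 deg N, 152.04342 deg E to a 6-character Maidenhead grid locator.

Shift to the Maidenhead origin (180°W, 90°S): lon 332.0434, lat 131.0083.
Field (20°×10°, letters A–R): 332.0434/20 → 16 → Q, 131.0083/10 → 13 → N; chars QN.
Square (2°×1°, digits 0–9): 12.0434/2 → 6, 1.0083/1 → 1; chars 61.
Subsquare (5′×2.5′, letters a–x): 0.0434/0.0833333 → 0 → a, 0.0083/0.0416667 → 0 → a; chars aa.

QN61aa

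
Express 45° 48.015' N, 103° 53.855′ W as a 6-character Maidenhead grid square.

DN85bt

Offset from 180°W / 90°S: lon 76.1024°, lat 135.8003°.
Field: 76.1024/20 → 3 → D, 135.8003/10 → 13 → N; chars DN.
Square: 16.1024/2 → 8, 5.8003/1 → 5; chars 85.
Subsquare: 0.1024/0.0833333 → 1 → b, 0.8003/0.0416667 → 19 → t; chars bt.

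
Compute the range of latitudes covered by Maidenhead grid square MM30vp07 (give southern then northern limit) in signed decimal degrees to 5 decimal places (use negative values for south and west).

Field M=12, M=12: +12·20° lon, +12·10° lat → SW at lon 60°, lat 30°.
Square 3, 0: +3·2° lon, +0·1° lat → SW at lon 66°, lat 30°.
Subsquare v=21, p=15: +21·0.0833333° lon, +15·0.0416667° lat → SW at lon 67.75°, lat 30.625°.
Extended square 0, 7: +0·0.00833333° lon, +7·0.00416667° lat → SW at lon 67.75°, lat 30.6542°.
Cell spans 0.00833333° lon × 0.00416667° lat.
south 30.65417, north 30.65833.

30.65417, 30.65833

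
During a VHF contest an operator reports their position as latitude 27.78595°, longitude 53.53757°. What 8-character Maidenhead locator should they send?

LL67ss48

Add 180° to longitude and 90° to latitude: 233.53757, 117.78595.
Field: 233.53757/20 → 11 → L, 117.78595/10 → 11 → L; chars LL.
Square: 13.53757/2 → 6, 7.78595/1 → 7; chars 67.
Subsquare: 1.53757/0.0833333 → 18 → s, 0.78595/0.0416667 → 18 → s; chars ss.
Extended square: 0.03757/0.00833333 → 4, 0.03595/0.00416667 → 8; chars 48.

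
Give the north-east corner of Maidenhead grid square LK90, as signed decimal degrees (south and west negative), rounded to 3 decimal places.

Field L=11, K=10: +11·20° lon, +10·10° lat → SW at lon 40°, lat 10°.
Square 9, 0: +9·2° lon, +0·1° lat → SW at lon 58°, lat 10°.
Cell spans 2° lon × 1° lat. NE corner is SW corner plus one full cell.
latitude 11.000, longitude 60.000.

11.000, 60.000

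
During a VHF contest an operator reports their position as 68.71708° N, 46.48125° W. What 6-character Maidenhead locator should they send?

GP68sr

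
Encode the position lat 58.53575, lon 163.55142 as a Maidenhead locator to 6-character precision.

RO18sm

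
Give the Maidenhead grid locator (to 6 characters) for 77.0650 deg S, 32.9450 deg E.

KB62lw

Offset from 180°W / 90°S: lon 212.9450°, lat 12.9350°.
Field: 212.9450/20 → 10 → K, 12.9350/10 → 1 → B; chars KB.
Square: 12.9450/2 → 6, 2.9350/1 → 2; chars 62.
Subsquare: 0.9450/0.0833333 → 11 → l, 0.9350/0.0416667 → 22 → w; chars lw.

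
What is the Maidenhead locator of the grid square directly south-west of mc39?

MC28

Longitude square 3; −1 → 2.
Latitude square 9; −1 → 8.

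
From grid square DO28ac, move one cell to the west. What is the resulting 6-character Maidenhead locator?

DO18xc

Longitude subsquare a = 0; −1 → -1, wraps to 23 = x, carry into square.
Longitude square 2; −1 → 1.
The latitude characters are unchanged.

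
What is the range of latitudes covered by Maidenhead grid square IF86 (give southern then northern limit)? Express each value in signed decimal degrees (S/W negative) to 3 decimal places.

Field I=8, F=5: +8·20° lon, +5·10° lat → SW at lon -20°, lat -40°.
Square 8, 6: +8·2° lon, +6·1° lat → SW at lon -4°, lat -34°.
Cell spans 2° lon × 1° lat.
south -34.000, north -33.000.

-34.000, -33.000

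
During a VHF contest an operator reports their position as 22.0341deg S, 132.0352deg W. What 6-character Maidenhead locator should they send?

CG37xx

Shift to the Maidenhead origin (180°W, 90°S): lon 47.9648, lat 67.9659.
Field: 47.9648/20 → 2 → C, 67.9659/10 → 6 → G; chars CG.
Square: 7.9648/2 → 3, 7.9659/1 → 7; chars 37.
Subsquare: 1.9648/0.0833333 → 23 → x, 0.9659/0.0416667 → 23 → x; chars xx.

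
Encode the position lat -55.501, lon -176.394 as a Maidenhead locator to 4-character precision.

AD14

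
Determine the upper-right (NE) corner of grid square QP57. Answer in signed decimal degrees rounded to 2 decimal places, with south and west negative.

Field Q=16, P=15: +16·20° lon, +15·10° lat → SW at lon 140°, lat 60°.
Square 5, 7: +5·2° lon, +7·1° lat → SW at lon 150°, lat 67°.
Cell spans 2° lon × 1° lat. NE corner is SW corner plus one full cell.
latitude 68.00, longitude 152.00.

68.00, 152.00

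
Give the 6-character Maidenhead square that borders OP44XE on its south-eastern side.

Longitude subsquare x = 23; +1 → 24, wraps to 0 = a, carry into square.
Longitude square 4; +1 → 5.
Latitude subsquare e = 4; −1 → 3 = d.

OP54ad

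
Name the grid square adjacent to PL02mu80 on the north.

PL02mu81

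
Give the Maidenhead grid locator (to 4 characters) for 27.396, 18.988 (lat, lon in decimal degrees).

JL97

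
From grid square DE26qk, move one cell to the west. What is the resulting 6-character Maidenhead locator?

Longitude subsquare q = 16; −1 → 15 = p.
The latitude characters are unchanged.

DE26pk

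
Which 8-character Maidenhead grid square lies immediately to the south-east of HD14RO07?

Longitude extended square 0; +1 → 1.
Latitude extended square 7; −1 → 6.

HD14ro16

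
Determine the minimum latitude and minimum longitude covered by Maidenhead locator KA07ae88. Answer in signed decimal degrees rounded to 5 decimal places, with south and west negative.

Field K=10, A=0: +10·20° lon, +0·10° lat → SW at lon 20°, lat -90°.
Square 0, 7: +0·2° lon, +7·1° lat → SW at lon 20°, lat -83°.
Subsquare a=0, e=4: +0·0.0833333° lon, +4·0.0416667° lat → SW at lon 20°, lat -82.8333°.
Extended square 8, 8: +8·0.00833333° lon, +8·0.00416667° lat → SW at lon 20.0667°, lat -82.8°.
latitude -82.80000, longitude 20.06667.

-82.80000, 20.06667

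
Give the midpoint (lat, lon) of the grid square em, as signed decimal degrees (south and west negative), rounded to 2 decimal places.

Field E=4, M=12: +4·20° lon, +12·10° lat → SW at lon -100°, lat 30°.
Cell spans 20° lon × 10° lat. Centre is SW corner plus half of each.
latitude 35.00, longitude -90.00.

35.00, -90.00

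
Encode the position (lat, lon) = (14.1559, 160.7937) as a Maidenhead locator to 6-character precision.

RK04jd

Add 180° to longitude and 90° to latitude: 340.7937, 104.1559.
Field: lon ⌊340.7937/20⌋ = 17 → R; lat ⌊104.1559/10⌋ = 10 → K.
Square: lon ⌊0.7937/2⌋ = 0; lat ⌊4.1559/1⌋ = 4.
Subsquare: lon ⌊0.7937/0.0833333⌋ = 9 → j; lat ⌊0.1559/0.0416667⌋ = 3 → d.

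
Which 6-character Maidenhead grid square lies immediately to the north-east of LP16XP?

LP26aq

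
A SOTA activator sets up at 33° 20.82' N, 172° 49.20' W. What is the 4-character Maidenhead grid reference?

Add 180° to longitude and 90° to latitude: 7.18, 123.35.
Field: 7.18/20 → 0 → A, 123.35/10 → 12 → M; chars AM.
Square: 7.18/2 → 3, 3.35/1 → 3; chars 33.

AM33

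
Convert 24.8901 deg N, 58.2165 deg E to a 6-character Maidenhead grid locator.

Offset from 180°W / 90°S: lon 238.2165°, lat 114.8901°.
Field (20°×10°, letters A–R): 238.2165/20 → 11 → L, 114.8901/10 → 11 → L; chars LL.
Square (2°×1°, digits 0–9): 18.2165/2 → 9, 4.8901/1 → 4; chars 94.
Subsquare (5′×2.5′, letters a–x): 0.2165/0.0833333 → 2 → c, 0.8901/0.0416667 → 21 → v; chars cv.

LL94cv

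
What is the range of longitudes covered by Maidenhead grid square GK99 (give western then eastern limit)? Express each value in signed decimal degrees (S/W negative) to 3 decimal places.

Field G=6, K=10: +6·20° lon, +10·10° lat → SW at lon -60°, lat 10°.
Square 9, 9: +9·2° lon, +9·1° lat → SW at lon -42°, lat 19°.
Cell spans 2° lon × 1° lat.
west -42.000, east -40.000.

-42.000, -40.000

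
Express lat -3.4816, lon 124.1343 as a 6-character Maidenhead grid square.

PI26bm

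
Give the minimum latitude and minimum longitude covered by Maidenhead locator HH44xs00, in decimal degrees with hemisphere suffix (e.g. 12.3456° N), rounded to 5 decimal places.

Field H=7, H=7: +7·20° lon, +7·10° lat → SW at lon -40°, lat -20°.
Square 4, 4: +4·2° lon, +4·1° lat → SW at lon -32°, lat -16°.
Subsquare x=23, s=18: +23·0.0833333° lon, +18·0.0416667° lat → SW at lon -30.0833°, lat -15.25°.
Extended square 0, 0: +0·0.00833333° lon, +0·0.00416667° lat → SW at lon -30.0833°, lat -15.25°.
latitude 15.25000° S, longitude 30.08333° W.

15.25000° S, 30.08333° W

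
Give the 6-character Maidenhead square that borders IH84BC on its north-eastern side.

IH84cd

Longitude subsquare b = 1; +1 → 2 = c.
Latitude subsquare c = 2; +1 → 3 = d.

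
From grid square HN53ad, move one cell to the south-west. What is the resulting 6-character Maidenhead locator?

Longitude subsquare a = 0; −1 → -1, wraps to 23 = x, carry into square.
Longitude square 5; −1 → 4.
Latitude subsquare d = 3; −1 → 2 = c.

HN43xc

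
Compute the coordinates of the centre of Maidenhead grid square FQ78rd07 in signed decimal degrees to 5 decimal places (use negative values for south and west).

Field F=5, Q=16: +5·20° lon, +16·10° lat → SW at lon -80°, lat 70°.
Square 7, 8: +7·2° lon, +8·1° lat → SW at lon -66°, lat 78°.
Subsquare r=17, d=3: +17·0.0833333° lon, +3·0.0416667° lat → SW at lon -64.5833°, lat 78.125°.
Extended square 0, 7: +0·0.00833333° lon, +7·0.00416667° lat → SW at lon -64.5833°, lat 78.1542°.
Cell spans 0.00833333° lon × 0.00416667° lat. Centre is SW corner plus half of each.
latitude 78.15625, longitude -64.57917.

78.15625, -64.57917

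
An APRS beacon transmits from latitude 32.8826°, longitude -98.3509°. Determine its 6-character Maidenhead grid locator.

Shift to the Maidenhead origin (180°W, 90°S): lon 81.6491, lat 122.8826.
Field (20°×10°, letters A–R): lon ⌊81.6491/20⌋ = 4 → E; lat ⌊122.8826/10⌋ = 12 → M.
Square (2°×1°, digits 0–9): lon ⌊1.6491/2⌋ = 0; lat ⌊2.8826/1⌋ = 2.
Subsquare (5′×2.5′, letters a–x): lon ⌊1.6491/0.0833333⌋ = 19 → t; lat ⌊0.8826/0.0416667⌋ = 21 → v.

EM02tv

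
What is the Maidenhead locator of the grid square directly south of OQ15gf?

OQ15ge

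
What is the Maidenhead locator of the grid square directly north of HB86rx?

HB87ra

Latitude subsquare x = 23; +1 → 24, wraps to 0 = a, carry into square.
Latitude square 6; +1 → 7.
The longitude characters are unchanged.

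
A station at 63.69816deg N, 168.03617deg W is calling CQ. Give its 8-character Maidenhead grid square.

AP53xq57

Add 180° to longitude and 90° to latitude: 11.96383, 153.69816.
Field (20°×10°, letters A–R): 11.96383/20 → 0 → A, 153.69816/10 → 15 → P; chars AP.
Square (2°×1°, digits 0–9): 11.96383/2 → 5, 3.69816/1 → 3; chars 53.
Subsquare (5′×2.5′, letters a–x): 1.96383/0.0833333 → 23 → x, 0.69816/0.0416667 → 16 → q; chars xq.
Extended square (30″×15″, digits 0–9): 0.04716/0.00833333 → 5, 0.03149/0.00416667 → 7; chars 57.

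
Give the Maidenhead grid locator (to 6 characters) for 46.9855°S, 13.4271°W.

IE33ga

Offset from 180°W / 90°S: lon 166.5729°, lat 43.0145°.
Field: lon ⌊166.5729/20⌋ = 8 → I; lat ⌊43.0145/10⌋ = 4 → E.
Square: lon ⌊6.5729/2⌋ = 3; lat ⌊3.0145/1⌋ = 3.
Subsquare: lon ⌊0.5729/0.0833333⌋ = 6 → g; lat ⌊0.0145/0.0416667⌋ = 0 → a.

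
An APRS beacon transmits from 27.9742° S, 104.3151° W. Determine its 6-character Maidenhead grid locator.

DG72ua

Shift to the Maidenhead origin (180°W, 90°S): lon 75.6849, lat 62.0258.
Field: lon ⌊75.6849/20⌋ = 3 → D; lat ⌊62.0258/10⌋ = 6 → G.
Square: lon ⌊15.6849/2⌋ = 7; lat ⌊2.0258/1⌋ = 2.
Subsquare: lon ⌊1.6849/0.0833333⌋ = 20 → u; lat ⌊0.0258/0.0416667⌋ = 0 → a.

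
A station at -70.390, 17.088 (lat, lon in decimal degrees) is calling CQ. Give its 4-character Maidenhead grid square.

JB89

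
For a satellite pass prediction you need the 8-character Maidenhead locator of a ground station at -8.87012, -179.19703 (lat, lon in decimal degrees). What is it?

AI01jd61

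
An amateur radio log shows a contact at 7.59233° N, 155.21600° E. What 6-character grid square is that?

Shift to the Maidenhead origin (180°W, 90°S): lon 335.2160, lat 97.5923.
Field (20°×10°, letters A–R): lon ⌊335.2160/20⌋ = 16 → Q; lat ⌊97.5923/10⌋ = 9 → J.
Square (2°×1°, digits 0–9): lon ⌊15.2160/2⌋ = 7; lat ⌊7.5923/1⌋ = 7.
Subsquare (5′×2.5′, letters a–x): lon ⌊1.2160/0.0833333⌋ = 14 → o; lat ⌊0.5923/0.0416667⌋ = 14 → o.

QJ77oo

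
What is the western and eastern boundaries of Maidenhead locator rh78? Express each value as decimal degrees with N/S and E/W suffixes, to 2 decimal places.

174.00° E, 176.00° E

Field R=17, H=7: +17·20° lon, +7·10° lat → SW at lon 160°, lat -20°.
Square 7, 8: +7·2° lon, +8·1° lat → SW at lon 174°, lat -12°.
Cell spans 2° lon × 1° lat.
west 174.00° E, east 176.00° E.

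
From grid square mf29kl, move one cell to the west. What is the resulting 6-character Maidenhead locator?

MF29jl

Longitude subsquare k = 10; −1 → 9 = j.
The latitude characters are unchanged.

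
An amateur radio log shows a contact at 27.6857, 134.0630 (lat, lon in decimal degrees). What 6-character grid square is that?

PL77aq

Add 180° to longitude and 90° to latitude: 314.0630, 117.6857.
Field: lon ⌊314.0630/20⌋ = 15 → P; lat ⌊117.6857/10⌋ = 11 → L.
Square: lon ⌊14.0630/2⌋ = 7; lat ⌊7.6857/1⌋ = 7.
Subsquare: lon ⌊0.0630/0.0833333⌋ = 0 → a; lat ⌊0.6857/0.0416667⌋ = 16 → q.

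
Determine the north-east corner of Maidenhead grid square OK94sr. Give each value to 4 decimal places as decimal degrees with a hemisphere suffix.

14.7500° N, 119.5833° E

Field O=14, K=10: +14·20° lon, +10·10° lat → SW at lon 100°, lat 10°.
Square 9, 4: +9·2° lon, +4·1° lat → SW at lon 118°, lat 14°.
Subsquare s=18, r=17: +18·0.0833333° lon, +17·0.0416667° lat → SW at lon 119.5°, lat 14.7083°.
Cell spans 0.0833333° lon × 0.0416667° lat. NE corner is SW corner plus one full cell.
latitude 14.7500° N, longitude 119.5833° E.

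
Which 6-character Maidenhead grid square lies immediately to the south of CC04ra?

Latitude subsquare a = 0; −1 → -1, wraps to 23 = x, carry into square.
Latitude square 4; −1 → 3.
The longitude characters are unchanged.

CC03rx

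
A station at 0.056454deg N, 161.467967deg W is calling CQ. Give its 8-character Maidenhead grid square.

AJ90gb33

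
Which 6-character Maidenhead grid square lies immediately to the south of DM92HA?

DM91hx

Latitude subsquare a = 0; −1 → -1, wraps to 23 = x, carry into square.
Latitude square 2; −1 → 1.
The longitude characters are unchanged.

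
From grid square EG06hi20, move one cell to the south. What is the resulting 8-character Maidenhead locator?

Latitude extended square 0; −1 → -1, wraps to 9, carry into subsquare.
Latitude subsquare i = 8; −1 → 7 = h.
The longitude characters are unchanged.

EG06hh29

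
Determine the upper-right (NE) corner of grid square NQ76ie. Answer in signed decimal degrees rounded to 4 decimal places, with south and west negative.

76.2083, 94.7500

Field N=13, Q=16: +13·20° lon, +16·10° lat → SW at lon 80°, lat 70°.
Square 7, 6: +7·2° lon, +6·1° lat → SW at lon 94°, lat 76°.
Subsquare i=8, e=4: +8·0.0833333° lon, +4·0.0416667° lat → SW at lon 94.6667°, lat 76.1667°.
Cell spans 0.0833333° lon × 0.0416667° lat. NE corner is SW corner plus one full cell.
latitude 76.2083, longitude 94.7500.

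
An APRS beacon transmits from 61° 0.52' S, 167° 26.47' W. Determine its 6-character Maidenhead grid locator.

Offset from 180°W / 90°S: lon 12.5588°, lat 28.9913°.
Field: 12.5588/20 → 0 → A, 28.9913/10 → 2 → C; chars AC.
Square: 12.5588/2 → 6, 8.9913/1 → 8; chars 68.
Subsquare: 0.5588/0.0833333 → 6 → g, 0.9913/0.0416667 → 23 → x; chars gx.

AC68gx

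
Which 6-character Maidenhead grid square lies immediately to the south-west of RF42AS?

RF32xr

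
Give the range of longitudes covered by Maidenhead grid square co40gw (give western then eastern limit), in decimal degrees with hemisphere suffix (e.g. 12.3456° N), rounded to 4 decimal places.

Field C=2, O=14: +2·20° lon, +14·10° lat → SW at lon -140°, lat 50°.
Square 4, 0: +4·2° lon, +0·1° lat → SW at lon -132°, lat 50°.
Subsquare g=6, w=22: +6·0.0833333° lon, +22·0.0416667° lat → SW at lon -131.5°, lat 50.9167°.
Cell spans 0.0833333° lon × 0.0416667° lat.
west 131.5000° W, east 131.4167° W.

131.5000° W, 131.4167° W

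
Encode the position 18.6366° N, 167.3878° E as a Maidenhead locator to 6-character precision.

RK38qp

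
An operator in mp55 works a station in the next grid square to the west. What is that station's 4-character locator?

MP45

Longitude square 5; −1 → 4.
The latitude characters are unchanged.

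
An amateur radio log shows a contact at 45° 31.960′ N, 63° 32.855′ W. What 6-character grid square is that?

Offset from 180°W / 90°S: lon 116.4524°, lat 135.5327°.
Field: lon ⌊116.4524/20⌋ = 5 → F; lat ⌊135.5327/10⌋ = 13 → N.
Square: lon ⌊16.4524/2⌋ = 8; lat ⌊5.5327/1⌋ = 5.
Subsquare: lon ⌊0.4524/0.0833333⌋ = 5 → f; lat ⌊0.5327/0.0416667⌋ = 12 → m.

FN85fm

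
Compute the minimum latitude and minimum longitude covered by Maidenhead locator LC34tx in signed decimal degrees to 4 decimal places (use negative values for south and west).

-65.0417, 47.5833

Field L=11, C=2: +11·20° lon, +2·10° lat → SW at lon 40°, lat -70°.
Square 3, 4: +3·2° lon, +4·1° lat → SW at lon 46°, lat -66°.
Subsquare t=19, x=23: +19·0.0833333° lon, +23·0.0416667° lat → SW at lon 47.5833°, lat -65.0417°.
latitude -65.0417, longitude 47.5833.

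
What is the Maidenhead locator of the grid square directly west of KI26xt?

Longitude subsquare x = 23; −1 → 22 = w.
The latitude characters are unchanged.

KI26wt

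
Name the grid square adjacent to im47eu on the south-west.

Longitude subsquare e = 4; −1 → 3 = d.
Latitude subsquare u = 20; −1 → 19 = t.

IM47dt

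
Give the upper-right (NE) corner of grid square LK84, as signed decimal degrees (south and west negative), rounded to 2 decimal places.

15.00, 58.00

Field L=11, K=10: +11·20° lon, +10·10° lat → SW at lon 40°, lat 10°.
Square 8, 4: +8·2° lon, +4·1° lat → SW at lon 56°, lat 14°.
Cell spans 2° lon × 1° lat. NE corner is SW corner plus one full cell.
latitude 15.00, longitude 58.00.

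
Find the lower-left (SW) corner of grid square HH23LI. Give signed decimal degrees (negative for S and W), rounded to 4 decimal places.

-16.6667, -35.0833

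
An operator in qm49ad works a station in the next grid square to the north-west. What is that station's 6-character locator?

Longitude subsquare a = 0; −1 → -1, wraps to 23 = x, carry into square.
Longitude square 4; −1 → 3.
Latitude subsquare d = 3; +1 → 4 = e.

QM39xe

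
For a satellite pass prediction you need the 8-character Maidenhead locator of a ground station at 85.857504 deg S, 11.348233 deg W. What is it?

Shift to the Maidenhead origin (180°W, 90°S): lon 168.65177, lat 4.14250.
Field: lon ⌊168.65177/20⌋ = 8 → I; lat ⌊4.14250/10⌋ = 0 → A.
Square: lon ⌊8.65177/2⌋ = 4; lat ⌊4.14250/1⌋ = 4.
Subsquare: lon ⌊0.65177/0.0833333⌋ = 7 → h; lat ⌊0.14250/0.0416667⌋ = 3 → d.
Extended square: lon ⌊0.06843/0.00833333⌋ = 8; lat ⌊0.01750/0.00416667⌋ = 4.

IA44hd84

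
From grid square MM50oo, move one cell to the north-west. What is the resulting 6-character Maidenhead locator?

Longitude subsquare o = 14; −1 → 13 = n.
Latitude subsquare o = 14; +1 → 15 = p.

MM50np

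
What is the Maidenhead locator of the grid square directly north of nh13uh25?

Latitude extended square 5; +1 → 6.
The longitude characters are unchanged.

NH13uh26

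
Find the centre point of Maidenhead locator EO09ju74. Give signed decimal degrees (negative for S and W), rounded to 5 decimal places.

Field E=4, O=14: +4·20° lon, +14·10° lat → SW at lon -100°, lat 50°.
Square 0, 9: +0·2° lon, +9·1° lat → SW at lon -100°, lat 59°.
Subsquare j=9, u=20: +9·0.0833333° lon, +20·0.0416667° lat → SW at lon -99.25°, lat 59.8333°.
Extended square 7, 4: +7·0.00833333° lon, +4·0.00416667° lat → SW at lon -99.1917°, lat 59.85°.
Cell spans 0.00833333° lon × 0.00416667° lat. Centre is SW corner plus half of each.
latitude 59.85208, longitude -99.18750.

59.85208, -99.18750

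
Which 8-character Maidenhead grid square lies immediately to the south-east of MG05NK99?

MG05ok08

Longitude extended square 9; +1 → 10, wraps to 0, carry into subsquare.
Longitude subsquare n = 13; +1 → 14 = o.
Latitude extended square 9; −1 → 8.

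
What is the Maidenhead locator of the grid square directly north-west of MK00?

Longitude square 0; −1 → -1, wraps to 9, carry into field.
Longitude field M = 12; −1 → 11 = L.
Latitude square 0; +1 → 1.

LK91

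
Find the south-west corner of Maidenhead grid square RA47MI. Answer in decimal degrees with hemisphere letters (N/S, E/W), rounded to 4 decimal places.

82.6667° S, 169.0000° E

Field R=17, A=0: +17·20° lon, +0·10° lat → SW at lon 160°, lat -90°.
Square 4, 7: +4·2° lon, +7·1° lat → SW at lon 168°, lat -83°.
Subsquare m=12, i=8: +12·0.0833333° lon, +8·0.0416667° lat → SW at lon 169°, lat -82.6667°.
latitude 82.6667° S, longitude 169.0000° E.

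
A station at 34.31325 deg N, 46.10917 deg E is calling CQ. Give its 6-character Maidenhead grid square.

LM34bh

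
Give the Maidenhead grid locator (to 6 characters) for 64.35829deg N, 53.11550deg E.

LP64ni

Offset from 180°W / 90°S: lon 233.1155°, lat 154.3583°.
Field (20°×10°, letters A–R): 233.1155/20 → 11 → L, 154.3583/10 → 15 → P; chars LP.
Square (2°×1°, digits 0–9): 13.1155/2 → 6, 4.3583/1 → 4; chars 64.
Subsquare (5′×2.5′, letters a–x): 1.1155/0.0833333 → 13 → n, 0.3583/0.0416667 → 8 → i; chars ni.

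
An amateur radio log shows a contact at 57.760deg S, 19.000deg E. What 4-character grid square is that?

Offset from 180°W / 90°S: lon 199.00°, lat 32.24°.
Field: 199.00/20 → 9 → J, 32.24/10 → 3 → D; chars JD.
Square: 19.00/2 → 9, 2.24/1 → 2; chars 92.

JD92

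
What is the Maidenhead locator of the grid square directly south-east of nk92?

OK01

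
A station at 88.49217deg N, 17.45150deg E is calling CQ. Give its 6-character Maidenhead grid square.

Shift to the Maidenhead origin (180°W, 90°S): lon 197.4515, lat 178.4922.
Field: lon ⌊197.4515/20⌋ = 9 → J; lat ⌊178.4922/10⌋ = 17 → R.
Square: lon ⌊17.4515/2⌋ = 8; lat ⌊8.4922/1⌋ = 8.
Subsquare: lon ⌊1.4515/0.0833333⌋ = 17 → r; lat ⌊0.4922/0.0416667⌋ = 11 → l.

JR88rl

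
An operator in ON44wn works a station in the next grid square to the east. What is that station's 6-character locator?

Longitude subsquare w = 22; +1 → 23 = x.
The latitude characters are unchanged.

ON44xn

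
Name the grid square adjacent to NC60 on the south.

NB69

Latitude square 0; −1 → -1, wraps to 9, carry into field.
Latitude field C = 2; −1 → 1 = B.
The longitude characters are unchanged.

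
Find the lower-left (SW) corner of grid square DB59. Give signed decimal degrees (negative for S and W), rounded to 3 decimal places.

-71.000, -110.000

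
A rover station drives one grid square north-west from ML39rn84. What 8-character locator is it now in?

ML39rn75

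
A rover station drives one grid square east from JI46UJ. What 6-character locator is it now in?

Longitude subsquare u = 20; +1 → 21 = v.
The latitude characters are unchanged.

JI46vj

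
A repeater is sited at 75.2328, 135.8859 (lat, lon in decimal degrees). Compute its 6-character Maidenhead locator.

Offset from 180°W / 90°S: lon 315.8859°, lat 165.2328°.
Field (20°×10°, letters A–R): 315.8859/20 → 15 → P, 165.2328/10 → 16 → Q; chars PQ.
Square (2°×1°, digits 0–9): 15.8859/2 → 7, 5.2328/1 → 5; chars 75.
Subsquare (5′×2.5′, letters a–x): 1.8859/0.0833333 → 22 → w, 0.2328/0.0416667 → 5 → f; chars wf.

PQ75wf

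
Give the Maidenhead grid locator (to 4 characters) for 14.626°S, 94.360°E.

Shift to the Maidenhead origin (180°W, 90°S): lon 274.36, lat 75.37.
Field (20°×10°, letters A–R): lon ⌊274.36/20⌋ = 13 → N; lat ⌊75.37/10⌋ = 7 → H.
Square (2°×1°, digits 0–9): lon ⌊14.36/2⌋ = 7; lat ⌊5.37/1⌋ = 5.

NH75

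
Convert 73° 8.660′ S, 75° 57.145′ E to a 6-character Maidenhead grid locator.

MB76xu

Offset from 180°W / 90°S: lon 255.9524°, lat 16.8557°.
Field: lon ⌊255.9524/20⌋ = 12 → M; lat ⌊16.8557/10⌋ = 1 → B.
Square: lon ⌊15.9524/2⌋ = 7; lat ⌊6.8557/1⌋ = 6.
Subsquare: lon ⌊1.9524/0.0833333⌋ = 23 → x; lat ⌊0.8557/0.0416667⌋ = 20 → u.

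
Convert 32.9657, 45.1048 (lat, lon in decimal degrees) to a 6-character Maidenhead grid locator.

Add 180° to longitude and 90° to latitude: 225.1048, 122.9657.
Field: 225.1048/20 → 11 → L, 122.9657/10 → 12 → M; chars LM.
Square: 5.1048/2 → 2, 2.9657/1 → 2; chars 22.
Subsquare: 1.1048/0.0833333 → 13 → n, 0.9657/0.0416667 → 23 → x; chars nx.

LM22nx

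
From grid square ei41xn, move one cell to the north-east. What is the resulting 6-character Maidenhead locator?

EI51ao

Longitude subsquare x = 23; +1 → 24, wraps to 0 = a, carry into square.
Longitude square 4; +1 → 5.
Latitude subsquare n = 13; +1 → 14 = o.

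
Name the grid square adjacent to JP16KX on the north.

Latitude subsquare x = 23; +1 → 24, wraps to 0 = a, carry into square.
Latitude square 6; +1 → 7.
The longitude characters are unchanged.

JP17ka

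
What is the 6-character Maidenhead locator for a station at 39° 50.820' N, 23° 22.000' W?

HM89hu

Add 180° to longitude and 90° to latitude: 156.6333, 129.8470.
Field: lon ⌊156.6333/20⌋ = 7 → H; lat ⌊129.8470/10⌋ = 12 → M.
Square: lon ⌊16.6333/2⌋ = 8; lat ⌊9.8470/1⌋ = 9.
Subsquare: lon ⌊0.6333/0.0833333⌋ = 7 → h; lat ⌊0.8470/0.0416667⌋ = 20 → u.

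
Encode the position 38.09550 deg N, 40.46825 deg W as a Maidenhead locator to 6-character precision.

GM98sc

Offset from 180°W / 90°S: lon 139.5317°, lat 128.0955°.
Field: 139.5317/20 → 6 → G, 128.0955/10 → 12 → M; chars GM.
Square: 19.5317/2 → 9, 8.0955/1 → 8; chars 98.
Subsquare: 1.5317/0.0833333 → 18 → s, 0.0955/0.0416667 → 2 → c; chars sc.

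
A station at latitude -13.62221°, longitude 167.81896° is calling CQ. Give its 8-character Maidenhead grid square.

RH36vj80

Shift to the Maidenhead origin (180°W, 90°S): lon 347.81896, lat 76.37779.
Field (20°×10°, letters A–R): 347.81896/20 → 17 → R, 76.37779/10 → 7 → H; chars RH.
Square (2°×1°, digits 0–9): 7.81896/2 → 3, 6.37779/1 → 6; chars 36.
Subsquare (5′×2.5′, letters a–x): 1.81896/0.0833333 → 21 → v, 0.37779/0.0416667 → 9 → j; chars vj.
Extended square (30″×15″, digits 0–9): 0.06896/0.00833333 → 8, 0.00279/0.00416667 → 0; chars 80.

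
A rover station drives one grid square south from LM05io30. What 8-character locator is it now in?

Latitude extended square 0; −1 → -1, wraps to 9, carry into subsquare.
Latitude subsquare o = 14; −1 → 13 = n.
The longitude characters are unchanged.

LM05in39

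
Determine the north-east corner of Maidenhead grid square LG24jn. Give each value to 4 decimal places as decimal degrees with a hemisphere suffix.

25.4167° S, 44.8333° E

Field L=11, G=6: +11·20° lon, +6·10° lat → SW at lon 40°, lat -30°.
Square 2, 4: +2·2° lon, +4·1° lat → SW at lon 44°, lat -26°.
Subsquare j=9, n=13: +9·0.0833333° lon, +13·0.0416667° lat → SW at lon 44.75°, lat -25.4583°.
Cell spans 0.0833333° lon × 0.0416667° lat. NE corner is SW corner plus one full cell.
latitude 25.4167° S, longitude 44.8333° E.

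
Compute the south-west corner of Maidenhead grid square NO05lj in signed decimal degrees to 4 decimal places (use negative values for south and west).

55.3750, 80.9167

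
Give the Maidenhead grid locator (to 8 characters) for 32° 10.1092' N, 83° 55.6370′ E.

NM12xe10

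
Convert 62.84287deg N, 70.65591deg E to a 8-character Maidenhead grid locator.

MP52hu82

Add 180° to longitude and 90° to latitude: 250.65591, 152.84287.
Field: lon ⌊250.65591/20⌋ = 12 → M; lat ⌊152.84287/10⌋ = 15 → P.
Square: lon ⌊10.65591/2⌋ = 5; lat ⌊2.84287/1⌋ = 2.
Subsquare: lon ⌊0.65591/0.0833333⌋ = 7 → h; lat ⌊0.84287/0.0416667⌋ = 20 → u.
Extended square: lon ⌊0.07258/0.00833333⌋ = 8; lat ⌊0.00954/0.00416667⌋ = 2.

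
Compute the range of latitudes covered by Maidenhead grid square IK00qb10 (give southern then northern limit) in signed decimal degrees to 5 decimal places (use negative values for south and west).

10.04167, 10.04583

Field I=8, K=10: +8·20° lon, +10·10° lat → SW at lon -20°, lat 10°.
Square 0, 0: +0·2° lon, +0·1° lat → SW at lon -20°, lat 10°.
Subsquare q=16, b=1: +16·0.0833333° lon, +1·0.0416667° lat → SW at lon -18.6667°, lat 10.0417°.
Extended square 1, 0: +1·0.00833333° lon, +0·0.00416667° lat → SW at lon -18.6583°, lat 10.0417°.
Cell spans 0.00833333° lon × 0.00416667° lat.
south 10.04167, north 10.04583.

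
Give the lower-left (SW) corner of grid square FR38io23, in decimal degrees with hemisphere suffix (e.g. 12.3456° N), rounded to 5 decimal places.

Field F=5, R=17: +5·20° lon, +17·10° lat → SW at lon -80°, lat 80°.
Square 3, 8: +3·2° lon, +8·1° lat → SW at lon -74°, lat 88°.
Subsquare i=8, o=14: +8·0.0833333° lon, +14·0.0416667° lat → SW at lon -73.3333°, lat 88.5833°.
Extended square 2, 3: +2·0.00833333° lon, +3·0.00416667° lat → SW at lon -73.3167°, lat 88.5958°.
latitude 88.59583° N, longitude 73.31667° W.

88.59583° N, 73.31667° W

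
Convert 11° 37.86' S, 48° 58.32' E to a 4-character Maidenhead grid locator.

LH48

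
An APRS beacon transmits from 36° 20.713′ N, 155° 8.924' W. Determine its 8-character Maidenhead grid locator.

BM26ki22

Offset from 180°W / 90°S: lon 24.85127°, lat 126.34522°.
Field: 24.85127/20 → 1 → B, 126.34522/10 → 12 → M; chars BM.
Square: 4.85127/2 → 2, 6.34522/1 → 6; chars 26.
Subsquare: 0.85127/0.0833333 → 10 → k, 0.34522/0.0416667 → 8 → i; chars ki.
Extended square: 0.01793/0.00833333 → 2, 0.01188/0.00416667 → 2; chars 22.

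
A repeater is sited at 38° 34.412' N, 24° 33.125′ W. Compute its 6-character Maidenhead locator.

HM78rn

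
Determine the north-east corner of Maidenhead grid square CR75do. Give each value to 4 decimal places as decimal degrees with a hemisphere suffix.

85.6250° N, 125.6667° W

Field C=2, R=17: +2·20° lon, +17·10° lat → SW at lon -140°, lat 80°.
Square 7, 5: +7·2° lon, +5·1° lat → SW at lon -126°, lat 85°.
Subsquare d=3, o=14: +3·0.0833333° lon, +14·0.0416667° lat → SW at lon -125.75°, lat 85.5833°.
Cell spans 0.0833333° lon × 0.0416667° lat. NE corner is SW corner plus one full cell.
latitude 85.6250° N, longitude 125.6667° W.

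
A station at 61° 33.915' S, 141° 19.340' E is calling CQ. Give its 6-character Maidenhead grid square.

Shift to the Maidenhead origin (180°W, 90°S): lon 321.3223, lat 28.4348.
Field: 321.3223/20 → 16 → Q, 28.4348/10 → 2 → C; chars QC.
Square: 1.3223/2 → 0, 8.4348/1 → 8; chars 08.
Subsquare: 1.3223/0.0833333 → 15 → p, 0.4348/0.0416667 → 10 → k; chars pk.

QC08pk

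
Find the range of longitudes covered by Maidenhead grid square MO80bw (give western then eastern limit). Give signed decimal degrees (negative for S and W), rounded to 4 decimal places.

76.0833, 76.1667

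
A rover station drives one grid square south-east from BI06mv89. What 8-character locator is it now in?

BI06mv98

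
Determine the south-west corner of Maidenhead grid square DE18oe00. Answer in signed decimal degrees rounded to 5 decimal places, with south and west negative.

-41.83333, -116.83333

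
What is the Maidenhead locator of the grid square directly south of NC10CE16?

NC10ce15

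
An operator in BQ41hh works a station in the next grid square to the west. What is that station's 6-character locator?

BQ41gh

Longitude subsquare h = 7; −1 → 6 = g.
The latitude characters are unchanged.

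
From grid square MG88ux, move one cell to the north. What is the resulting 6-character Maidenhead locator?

MG89ua

Latitude subsquare x = 23; +1 → 24, wraps to 0 = a, carry into square.
Latitude square 8; +1 → 9.
The longitude characters are unchanged.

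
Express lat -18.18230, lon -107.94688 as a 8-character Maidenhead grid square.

DH61at66

Offset from 180°W / 90°S: lon 72.05312°, lat 71.81770°.
Field (20°×10°, letters A–R): 72.05312/20 → 3 → D, 71.81770/10 → 7 → H; chars DH.
Square (2°×1°, digits 0–9): 12.05312/2 → 6, 1.81770/1 → 1; chars 61.
Subsquare (5′×2.5′, letters a–x): 0.05312/0.0833333 → 0 → a, 0.81770/0.0416667 → 19 → t; chars at.
Extended square (30″×15″, digits 0–9): 0.05312/0.00833333 → 6, 0.02603/0.00416667 → 6; chars 66.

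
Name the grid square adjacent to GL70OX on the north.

Latitude subsquare x = 23; +1 → 24, wraps to 0 = a, carry into square.
Latitude square 0; +1 → 1.
The longitude characters are unchanged.

GL71oa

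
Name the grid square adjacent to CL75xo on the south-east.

CL85an

Longitude subsquare x = 23; +1 → 24, wraps to 0 = a, carry into square.
Longitude square 7; +1 → 8.
Latitude subsquare o = 14; −1 → 13 = n.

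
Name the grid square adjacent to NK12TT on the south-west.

NK12ss

Longitude subsquare t = 19; −1 → 18 = s.
Latitude subsquare t = 19; −1 → 18 = s.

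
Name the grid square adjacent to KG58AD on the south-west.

Longitude subsquare a = 0; −1 → -1, wraps to 23 = x, carry into square.
Longitude square 5; −1 → 4.
Latitude subsquare d = 3; −1 → 2 = c.

KG48xc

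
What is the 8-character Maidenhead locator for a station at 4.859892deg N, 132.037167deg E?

PJ64au46

Add 180° to longitude and 90° to latitude: 312.03717, 94.85989.
Field (20°×10°, letters A–R): 312.03717/20 → 15 → P, 94.85989/10 → 9 → J; chars PJ.
Square (2°×1°, digits 0–9): 12.03717/2 → 6, 4.85989/1 → 4; chars 64.
Subsquare (5′×2.5′, letters a–x): 0.03717/0.0833333 → 0 → a, 0.85989/0.0416667 → 20 → u; chars au.
Extended square (30″×15″, digits 0–9): 0.03717/0.00833333 → 4, 0.02656/0.00416667 → 6; chars 46.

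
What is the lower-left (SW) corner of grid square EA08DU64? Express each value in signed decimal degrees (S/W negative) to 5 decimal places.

-81.15000, -99.70000

Field E=4, A=0: +4·20° lon, +0·10° lat → SW at lon -100°, lat -90°.
Square 0, 8: +0·2° lon, +8·1° lat → SW at lon -100°, lat -82°.
Subsquare d=3, u=20: +3·0.0833333° lon, +20·0.0416667° lat → SW at lon -99.75°, lat -81.1667°.
Extended square 6, 4: +6·0.00833333° lon, +4·0.00416667° lat → SW at lon -99.7°, lat -81.15°.
latitude -81.15000, longitude -99.70000.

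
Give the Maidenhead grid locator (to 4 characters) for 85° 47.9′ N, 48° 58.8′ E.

Add 180° to longitude and 90° to latitude: 228.98, 175.80.
Field: lon ⌊228.98/20⌋ = 11 → L; lat ⌊175.80/10⌋ = 17 → R.
Square: lon ⌊8.98/2⌋ = 4; lat ⌊5.80/1⌋ = 5.

LR45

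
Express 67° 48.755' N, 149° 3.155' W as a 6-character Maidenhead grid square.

BP57lt

Shift to the Maidenhead origin (180°W, 90°S): lon 30.9474, lat 157.8126.
Field: 30.9474/20 → 1 → B, 157.8126/10 → 15 → P; chars BP.
Square: 10.9474/2 → 5, 7.8126/1 → 7; chars 57.
Subsquare: 0.9474/0.0833333 → 11 → l, 0.8126/0.0416667 → 19 → t; chars lt.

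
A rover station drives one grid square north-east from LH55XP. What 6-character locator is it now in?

Longitude subsquare x = 23; +1 → 24, wraps to 0 = a, carry into square.
Longitude square 5; +1 → 6.
Latitude subsquare p = 15; +1 → 16 = q.

LH65aq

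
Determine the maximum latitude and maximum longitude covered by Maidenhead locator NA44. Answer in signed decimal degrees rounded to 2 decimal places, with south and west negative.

Field N=13, A=0: +13·20° lon, +0·10° lat → SW at lon 80°, lat -90°.
Square 4, 4: +4·2° lon, +4·1° lat → SW at lon 88°, lat -86°.
Cell spans 2° lon × 1° lat. NE corner is SW corner plus one full cell.
latitude -85.00, longitude 90.00.

-85.00, 90.00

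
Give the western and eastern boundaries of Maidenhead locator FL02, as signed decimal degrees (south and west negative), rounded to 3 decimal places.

-80.000, -78.000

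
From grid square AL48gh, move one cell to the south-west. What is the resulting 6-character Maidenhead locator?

Longitude subsquare g = 6; −1 → 5 = f.
Latitude subsquare h = 7; −1 → 6 = g.

AL48fg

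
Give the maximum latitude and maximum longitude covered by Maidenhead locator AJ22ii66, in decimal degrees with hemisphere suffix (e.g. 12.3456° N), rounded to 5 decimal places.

Field A=0, J=9: +0·20° lon, +9·10° lat → SW at lon -180°, lat 0°.
Square 2, 2: +2·2° lon, +2·1° lat → SW at lon -176°, lat 2°.
Subsquare i=8, i=8: +8·0.0833333° lon, +8·0.0416667° lat → SW at lon -175.333°, lat 2.33333°.
Extended square 6, 6: +6·0.00833333° lon, +6·0.00416667° lat → SW at lon -175.283°, lat 2.35833°.
Cell spans 0.00833333° lon × 0.00416667° lat. NE corner is SW corner plus one full cell.
latitude 2.36250° N, longitude 175.27500° W.

2.36250° N, 175.27500° W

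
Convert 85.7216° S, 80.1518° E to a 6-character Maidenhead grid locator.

NA04bg

Add 180° to longitude and 90° to latitude: 260.1518, 4.2784.
Field: lon ⌊260.1518/20⌋ = 13 → N; lat ⌊4.2784/10⌋ = 0 → A.
Square: lon ⌊0.1518/2⌋ = 0; lat ⌊4.2784/1⌋ = 4.
Subsquare: lon ⌊0.1518/0.0833333⌋ = 1 → b; lat ⌊0.2784/0.0416667⌋ = 6 → g.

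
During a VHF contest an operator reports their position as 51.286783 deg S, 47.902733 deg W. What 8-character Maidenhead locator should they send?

GD68br11

Add 180° to longitude and 90° to latitude: 132.09727, 38.71322.
Field: lon ⌊132.09727/20⌋ = 6 → G; lat ⌊38.71322/10⌋ = 3 → D.
Square: lon ⌊12.09727/2⌋ = 6; lat ⌊8.71322/1⌋ = 8.
Subsquare: lon ⌊0.09727/0.0833333⌋ = 1 → b; lat ⌊0.71322/0.0416667⌋ = 17 → r.
Extended square: lon ⌊0.01393/0.00833333⌋ = 1; lat ⌊0.00488/0.00416667⌋ = 1.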